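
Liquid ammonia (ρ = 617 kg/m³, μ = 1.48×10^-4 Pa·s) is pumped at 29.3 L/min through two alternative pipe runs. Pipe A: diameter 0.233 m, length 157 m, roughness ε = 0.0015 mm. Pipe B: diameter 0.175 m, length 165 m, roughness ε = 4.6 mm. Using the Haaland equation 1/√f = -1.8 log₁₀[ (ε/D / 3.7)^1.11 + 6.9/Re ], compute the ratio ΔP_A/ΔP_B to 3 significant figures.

Pipe A: V = Q/A = 0.0004883/0.04264 = 0.01145 m/s; Re = 1.112e+04; ε/D = 6.44e-06; Haaland → f = 0.03001; ΔP_A = f(L/D)(ρV²/2) = 0.8182 Pa.
Pipe B: V = Q/A = 0.0004883/0.02405 = 0.0203 m/s; Re = 1.481e+04; ε/D = 0.0263; Haaland → f = 0.05645; ΔP_B = f(L/D)(ρV²/2) = 6.768 Pa.
ΔP_A/ΔP_B = 0.8182/6.768 = 0.121.

ΔP_A/ΔP_B ≈ 0.121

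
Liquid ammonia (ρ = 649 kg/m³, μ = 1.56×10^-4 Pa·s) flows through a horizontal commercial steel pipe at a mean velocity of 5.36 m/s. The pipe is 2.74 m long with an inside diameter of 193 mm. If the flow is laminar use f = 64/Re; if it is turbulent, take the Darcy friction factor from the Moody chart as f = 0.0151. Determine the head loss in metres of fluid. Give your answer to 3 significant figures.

h_f ≈ 0.314 m

Reynolds number Re = ρVD/μ = 649 · 5.36 · 0.193 / 0.000156 = 4.304e+06.
Re > 4000 → turbulent; use the Moody-chart value f = 0.0151.
Darcy-Weisbach: ΔP = f(L/D)(ρV²/2) = 0.0151·(2.74/0.193)·(649·5.36²/2) = 0.0151·14.2·9323 = 1999 Pa.
Head loss h_f = ΔP/(ρg) = 1999/(649·9.81) = 0.314 m.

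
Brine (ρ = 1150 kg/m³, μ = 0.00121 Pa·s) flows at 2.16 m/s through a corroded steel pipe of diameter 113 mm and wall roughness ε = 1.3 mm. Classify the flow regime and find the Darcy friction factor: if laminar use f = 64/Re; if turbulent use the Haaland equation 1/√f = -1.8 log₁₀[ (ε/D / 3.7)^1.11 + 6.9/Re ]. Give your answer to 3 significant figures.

Re = ρVD/μ = 1150·2.16·0.113/0.00121 = 2.32e+05.
Re > 4000 → turbulent. ε/D = 0.0013/0.113 = 0.0115; Haaland: 1/√f = -1.8 log₁₀[0.00165 + 2.97e-05] = 4.996, so f = 0.04007.

f ≈ 0.0401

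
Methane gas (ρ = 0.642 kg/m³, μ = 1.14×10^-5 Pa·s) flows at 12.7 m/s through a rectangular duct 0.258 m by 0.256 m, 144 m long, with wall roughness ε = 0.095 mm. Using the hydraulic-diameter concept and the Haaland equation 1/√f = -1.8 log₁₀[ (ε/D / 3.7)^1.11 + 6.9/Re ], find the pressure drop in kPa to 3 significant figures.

ΔP ≈ 0.524 kPa

Hydraulic diameter D_h = 4A/P = 4·(0.258·0.256)/(2·(0.258+0.256)) = 0.2642/1.028 = 0.257 m.
Re = ρVD_h/μ = 0.642·12.7·0.257/1.14e-05 = 1.838e+05.
ε/D_h = 9.5e-05/0.257 = 0.00037; Haaland gives 1/√f = -1.8 log₁₀[3.63e-05+3.75e-05] = 7.437, so f = 0.01808.
ΔP = f(L/D_h)(ρV²/2) = 0.01808·144/0.257·51.77 = 524.5 Pa.
ΔP = 0.524 kPa.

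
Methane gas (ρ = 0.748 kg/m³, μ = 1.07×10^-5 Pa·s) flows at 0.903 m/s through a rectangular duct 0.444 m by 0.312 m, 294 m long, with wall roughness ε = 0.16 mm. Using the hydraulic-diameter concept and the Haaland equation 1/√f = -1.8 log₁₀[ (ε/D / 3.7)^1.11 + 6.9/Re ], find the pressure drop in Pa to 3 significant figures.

ΔP ≈ 6.29 Pa

Hydraulic diameter D_h = 4A/P = 4·(0.444·0.312)/(2·(0.444+0.312)) = 0.5541/1.512 = 0.3665 m.
Re = ρVD_h/μ = 0.748·0.903·0.3665/1.07e-05 = 2.313e+04.
ε/D_h = 0.00016/0.3665 = 0.000437; Haaland gives 1/√f = -1.8 log₁₀[4.36e-05+0.000298] = 6.239, so f = 0.02569.
ΔP = f(L/D_h)(ρV²/2) = 0.02569·294/0.3665·0.305 = 6.285 Pa.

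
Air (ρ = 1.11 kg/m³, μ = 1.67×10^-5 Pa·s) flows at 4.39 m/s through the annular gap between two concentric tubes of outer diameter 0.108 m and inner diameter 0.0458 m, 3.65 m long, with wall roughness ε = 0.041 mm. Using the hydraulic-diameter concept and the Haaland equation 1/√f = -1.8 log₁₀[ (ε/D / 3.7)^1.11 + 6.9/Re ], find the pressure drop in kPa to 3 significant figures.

Hydraulic diameter D_h = 4A/P = D_o - D_i = 0.108 - 0.0458 = 0.0622 m.
Re = ρVD_h/μ = 1.11·4.39·0.0622/1.67e-05 = 1.815e+04.
ε/D_h = 4.1e-05/0.0622 = 0.000659; Haaland gives 1/√f = -1.8 log₁₀[6.89e-05+0.00038] = 6.026, so f = 0.02754.
ΔP = f(L/D_h)(ρV²/2) = 0.02754·3.65/0.0622·10.7 = 17.29 Pa.
ΔP = 0.0173 kPa.

ΔP ≈ 0.0173 kPa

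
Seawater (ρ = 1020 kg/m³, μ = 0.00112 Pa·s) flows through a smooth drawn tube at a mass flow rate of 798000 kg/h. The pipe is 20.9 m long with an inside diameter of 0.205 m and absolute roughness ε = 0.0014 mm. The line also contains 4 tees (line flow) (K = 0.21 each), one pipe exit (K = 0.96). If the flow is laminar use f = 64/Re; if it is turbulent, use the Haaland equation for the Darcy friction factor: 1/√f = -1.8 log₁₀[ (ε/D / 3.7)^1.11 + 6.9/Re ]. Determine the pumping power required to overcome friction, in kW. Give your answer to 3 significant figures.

P ≈ 14.2 kW

ṁ = 798000 kg/h = 798000/3600 = 221.7 kg/s.
A = πD²/4 = π(0.205)²/4 = 0.03301 m²; mean velocity V = ṁ/(ρA) = 221.7/(1020 · 0.03301) = 6.584 m/s.
Reynolds number Re = ρVD/μ = 1020 · 6.584 · 0.205 / 0.00112 = 1.229e+06.
Re > 4000 → turbulent. Relative roughness ε/D = 1.4e-06/0.205 = 6.83e-06. Haaland: 1/√f = -1.8 log₁₀[(6.83e-06/3.7)^1.11 + 6.9/1.229e+06] = -1.8 log₁₀[4.32e-07 + 5.61e-06] = 9.393, so f = 0.01133.
Total minor-loss coefficient ΣK = 4·0.21 + 1·0.96 = 1.8.
ΔP = [f·L/D + ΣK]·(ρV²/2) = [0.01133·20.9/0.205 + 1.8]·(1020·6.584²/2) = [1.155 + 1.8]·2.211e+04 = 6.534e+04 Pa.
Q = ṁ/ρ = 221.7/1020 = 0.2173 m³/s.
Pumping power P = QΔP = 0.2173·6.534e+04 = 14200 W = 14.2 kW.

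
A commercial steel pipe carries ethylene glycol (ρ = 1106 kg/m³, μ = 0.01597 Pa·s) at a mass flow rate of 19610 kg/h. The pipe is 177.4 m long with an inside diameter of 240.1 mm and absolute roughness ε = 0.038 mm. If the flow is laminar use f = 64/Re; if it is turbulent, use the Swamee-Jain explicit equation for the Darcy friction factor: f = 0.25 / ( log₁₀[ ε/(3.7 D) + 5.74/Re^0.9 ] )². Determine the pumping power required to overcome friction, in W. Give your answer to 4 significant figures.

P ≈ 0.8425 W

ṁ = 19610 kg/h = 19610/3600 = 5.447 kg/s.
A = πD²/4 = π(0.2401)²/4 = 0.04528 m²; mean velocity V = ṁ/(ρA) = 5.447/(1106 · 0.04528) = 0.1088 m/s.
Reynolds number Re = ρVD/μ = 1106 · 0.1088 · 0.2401 / 0.016 = 1809.
Re < 2300 → laminar flow, so f = 64/Re = 64/1809 = 0.03538 (the turbulent correlation is not needed).
Darcy-Weisbach: ΔP = f(L/D)(ρV²/2) = 0.03538·(177.4/0.2401)·(1106·0.1088²/2) = 0.03538·738.9·6.544 = 171.1 Pa.
Q = ṁ/ρ = 5.447/1106 = 0.004925 m³/s.
Pumping power P = QΔP = 0.004925·171.1 = 0.84254 W = 0.8425 W.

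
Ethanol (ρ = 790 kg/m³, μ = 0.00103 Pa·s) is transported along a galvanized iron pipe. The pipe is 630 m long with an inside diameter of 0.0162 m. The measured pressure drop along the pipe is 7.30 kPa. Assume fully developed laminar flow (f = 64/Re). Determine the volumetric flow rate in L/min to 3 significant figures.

Q ≈ 1.14 L/min

For laminar flow, f = 64/Re with Re = ρVD/μ, so Darcy-Weisbach reduces to ΔP = 32μLV/D². Solving for V: V = ΔP·D²/(32μL) = 7300·(0.0162)²/(32·0.00103·630) = 0.09226 m/s.
Check: Re = ρVD/μ = 790·0.09226·0.0162/0.00103 = 1146 < 2300, so the laminar assumption holds.
Q = V·A = 0.09226·(π/4·0.0162²) = 1.902e-05 m³/s = 1.14 L/min.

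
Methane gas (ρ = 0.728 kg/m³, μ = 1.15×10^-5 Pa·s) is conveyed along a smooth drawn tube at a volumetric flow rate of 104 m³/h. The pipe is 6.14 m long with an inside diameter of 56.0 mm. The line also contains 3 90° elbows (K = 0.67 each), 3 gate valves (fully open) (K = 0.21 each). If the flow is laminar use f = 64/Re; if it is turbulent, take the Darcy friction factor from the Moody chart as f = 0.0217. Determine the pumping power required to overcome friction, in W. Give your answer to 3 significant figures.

Q = 104 m³/h = 104/3600 = 0.02889 m³/s.
Cross-sectional area A = πD²/4 = π(0.056)²/4 = 0.002463 m²; mean velocity V = Q/A = 0.02889/0.002463 = 11.73 m/s.
Reynolds number Re = ρVD/μ = 0.728 · 11.73 · 0.056 / 1.15e-05 = 4.158e+04.
Re > 4000 → turbulent; use the Moody-chart value f = 0.0217.
Total minor-loss coefficient ΣK = 3·0.67 + 3·0.21 = 2.64.
ΔP = [f·L/D + ΣK]·(ρV²/2) = [0.0217·6.14/0.056 + 2.64]·(0.728·11.73²/2) = [2.379 + 2.64]·50.08 = 251.3 Pa.
Pumping power P = QΔP = 0.02889·251.3 = 7.261 W = 7.26 W.

P ≈ 7.26 W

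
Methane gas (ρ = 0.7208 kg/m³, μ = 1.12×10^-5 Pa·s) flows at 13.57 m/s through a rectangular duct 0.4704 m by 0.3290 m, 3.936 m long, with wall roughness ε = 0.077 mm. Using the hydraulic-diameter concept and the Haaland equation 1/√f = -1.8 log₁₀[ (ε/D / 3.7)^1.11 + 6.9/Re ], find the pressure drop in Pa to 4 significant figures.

Hydraulic diameter D_h = 4A/P = 4·(0.4704·0.329)/(2·(0.4704+0.329)) = 0.619/1.599 = 0.3872 m.
Re = ρVD_h/μ = 0.7208·13.57·0.3872/1.12e-05 = 3.381e+05.
ε/D_h = 7.7e-05/0.3872 = 0.000199; Haaland gives 1/√f = -1.8 log₁₀[1.82e-05+2.04e-05] = 7.944, so f = 0.01585.
ΔP = f(L/D_h)(ρV²/2) = 0.01585·3.936/0.3872·66.37 = 10.69 Pa.

ΔP ≈ 10.69 Pa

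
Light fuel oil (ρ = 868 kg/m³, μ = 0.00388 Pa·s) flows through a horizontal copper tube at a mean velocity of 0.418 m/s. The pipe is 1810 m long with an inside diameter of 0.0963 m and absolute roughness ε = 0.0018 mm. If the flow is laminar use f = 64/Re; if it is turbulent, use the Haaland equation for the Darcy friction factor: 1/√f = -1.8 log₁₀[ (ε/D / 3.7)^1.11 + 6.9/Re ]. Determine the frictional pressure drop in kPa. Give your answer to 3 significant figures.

Reynolds number Re = ρVD/μ = 868 · 0.418 · 0.0963 / 0.00388 = 9005.
Re > 4000 → turbulent. Relative roughness ε/D = 1.8e-06/0.0963 = 1.87e-05. Haaland: 1/√f = -1.8 log₁₀[(1.87e-05/3.7)^1.11 + 6.9/9005] = -1.8 log₁₀[1.32e-06 + 0.000766] = 5.607, so f = 0.03181.
Darcy-Weisbach: ΔP = f(L/D)(ρV²/2) = 0.03181·(1810/0.0963)·(868·0.418²/2) = 0.03181·1.88e+04·75.83 = 4.534e+04 Pa.
ΔP = 4.534e+04 Pa = 45.3 kPa.

ΔP ≈ 45.3 kPa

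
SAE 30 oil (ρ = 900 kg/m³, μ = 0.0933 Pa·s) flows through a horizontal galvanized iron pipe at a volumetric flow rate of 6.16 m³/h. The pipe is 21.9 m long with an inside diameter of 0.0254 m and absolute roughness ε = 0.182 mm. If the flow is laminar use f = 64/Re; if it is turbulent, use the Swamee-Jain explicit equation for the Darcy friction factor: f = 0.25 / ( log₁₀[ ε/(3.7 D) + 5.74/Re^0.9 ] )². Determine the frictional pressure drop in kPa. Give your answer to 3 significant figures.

ΔP ≈ 342 kPa

Q = 6.16 m³/h = 6.16/3600 = 0.001711 m³/s.
Cross-sectional area A = πD²/4 = π(0.0254)²/4 = 0.0005067 m²; mean velocity V = Q/A = 0.001711/0.0005067 = 3.377 m/s.
Reynolds number Re = ρVD/μ = 900 · 3.377 · 0.0254 / 0.0933 = 827.4.
Re < 2300 → laminar flow, so f = 64/Re = 64/827.4 = 0.07735 (the turbulent correlation is not needed).
Darcy-Weisbach: ΔP = f(L/D)(ρV²/2) = 0.07735·(21.9/0.0254)·(900·3.377²/2) = 0.07735·862.2·5132 = 3.422e+05 Pa.
ΔP = 3.422e+05 Pa = 342 kPa.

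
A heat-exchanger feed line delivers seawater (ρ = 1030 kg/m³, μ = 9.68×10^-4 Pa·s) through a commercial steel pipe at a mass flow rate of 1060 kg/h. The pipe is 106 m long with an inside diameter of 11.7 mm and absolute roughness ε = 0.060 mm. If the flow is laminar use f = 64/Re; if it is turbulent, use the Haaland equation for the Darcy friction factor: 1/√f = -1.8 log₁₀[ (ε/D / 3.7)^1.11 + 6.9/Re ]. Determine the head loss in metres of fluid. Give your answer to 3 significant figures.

ṁ = 1060 kg/h = 1060/3600 = 0.2944 kg/s.
A = πD²/4 = π(0.0117)²/4 = 0.0001075 m²; mean velocity V = ṁ/(ρA) = 0.2944/(1030 · 0.0001075) = 2.659 m/s.
Reynolds number Re = ρVD/μ = 1030 · 2.659 · 0.0117 / 0.000968 = 3.31e+04.
Re > 4000 → turbulent. Relative roughness ε/D = 6e-05/0.0117 = 0.00513. Haaland: 1/√f = -1.8 log₁₀[(0.00513/3.7)^1.11 + 6.9/3.31e+04] = -1.8 log₁₀[0.000672 + 0.000208] = 5.5, so f = 0.03306.
Darcy-Weisbach: ΔP = f(L/D)(ρV²/2) = 0.03306·(106/0.0117)·(1030·2.659²/2) = 0.03306·9060·3641 = 1.091e+06 Pa.
Head loss h_f = ΔP/(ρg) = 1.091e+06/(1030·9.81) = 108 m.

h_f ≈ 108 m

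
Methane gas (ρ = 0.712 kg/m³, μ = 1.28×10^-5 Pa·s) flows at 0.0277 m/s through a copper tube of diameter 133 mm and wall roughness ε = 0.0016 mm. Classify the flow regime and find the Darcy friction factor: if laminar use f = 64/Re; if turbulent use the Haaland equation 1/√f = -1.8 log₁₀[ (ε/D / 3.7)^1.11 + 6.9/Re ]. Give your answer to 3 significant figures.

Re = ρVD/μ = 0.712·0.0277·0.133/1.28e-05 = 204.9.
Re < 2300 → laminar, so f = 64/Re = 0.3123 (roughness is irrelevant in laminar flow).

f ≈ 0.312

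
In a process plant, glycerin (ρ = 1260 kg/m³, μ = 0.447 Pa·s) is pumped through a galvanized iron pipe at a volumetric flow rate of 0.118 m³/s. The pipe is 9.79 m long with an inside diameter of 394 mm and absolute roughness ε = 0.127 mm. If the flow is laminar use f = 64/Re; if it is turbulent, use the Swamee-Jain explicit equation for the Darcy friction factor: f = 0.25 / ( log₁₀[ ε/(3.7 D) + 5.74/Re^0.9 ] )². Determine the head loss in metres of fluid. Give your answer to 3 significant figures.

Cross-sectional area A = πD²/4 = π(0.394)²/4 = 0.1219 m²; mean velocity V = Q/A = 0.118/0.1219 = 0.9678 m/s.
Reynolds number Re = ρVD/μ = 1260 · 0.9678 · 0.394 / 0.447 = 1075.
Re < 2300 → laminar flow, so f = 64/Re = 64/1075 = 0.05954 (the turbulent correlation is not needed).
Darcy-Weisbach: ΔP = f(L/D)(ρV²/2) = 0.05954·(9.79/0.394)·(1260·0.9678²/2) = 0.05954·24.85·590.1 = 873.1 Pa.
Head loss h_f = ΔP/(ρg) = 873.1/(1260·9.81) = 0.0706 m.

h_f ≈ 0.0706 m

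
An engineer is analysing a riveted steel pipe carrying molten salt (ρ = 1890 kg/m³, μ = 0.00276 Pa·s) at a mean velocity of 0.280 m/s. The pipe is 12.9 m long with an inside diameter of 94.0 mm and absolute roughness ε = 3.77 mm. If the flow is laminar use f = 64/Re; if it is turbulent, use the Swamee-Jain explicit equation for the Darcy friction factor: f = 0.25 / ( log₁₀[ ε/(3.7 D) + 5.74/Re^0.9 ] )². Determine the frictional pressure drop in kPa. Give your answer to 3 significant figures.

Reynolds number Re = ρVD/μ = 1890 · 0.28 · 0.094 / 0.00276 = 1.802e+04.
Re > 4000 → turbulent. Relative roughness ε/D = 0.00377/0.094 = 0.0401. Swamee-Jain: f = 0.25/(log₁₀[0.0401/3.7 + 5.74/1.802e+04^0.9])² = 0.25/(log₁₀[0.0108 + 0.000849])² = 0.25/(-1.932)² = 0.06696.
Darcy-Weisbach: ΔP = f(L/D)(ρV²/2) = 0.06696·(12.9/0.094)·(1890·0.28²/2) = 0.06696·137.2·74.09 = 680.8 Pa.
ΔP = 680.8 Pa = 0.681 kPa.

ΔP ≈ 0.681 kPa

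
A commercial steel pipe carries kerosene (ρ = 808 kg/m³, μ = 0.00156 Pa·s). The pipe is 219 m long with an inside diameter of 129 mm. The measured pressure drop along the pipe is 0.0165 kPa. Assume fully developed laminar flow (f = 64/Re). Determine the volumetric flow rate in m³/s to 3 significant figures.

For laminar flow, f = 64/Re with Re = ρVD/μ, so Darcy-Weisbach reduces to ΔP = 32μLV/D². Solving for V: V = ΔP·D²/(32μL) = 16.5·(0.129)²/(32·0.00156·219) = 0.02512 m/s.
Check: Re = ρVD/μ = 808·0.02512·0.129/0.00156 = 1678 < 2300, so the laminar assumption holds.
Q = V·A = 0.02512·(π/4·0.129²) = 0.0003283 m³/s = 3.28×10^-4 m³/s.

Q ≈ 3.28×10^-4 m³/s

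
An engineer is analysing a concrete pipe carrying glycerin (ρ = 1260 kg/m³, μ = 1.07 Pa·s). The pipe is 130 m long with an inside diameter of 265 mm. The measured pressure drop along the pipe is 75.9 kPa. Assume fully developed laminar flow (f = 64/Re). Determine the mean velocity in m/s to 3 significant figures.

V ≈ 1.20 m/s

For laminar flow, f = 64/Re with Re = ρVD/μ, so Darcy-Weisbach reduces to ΔP = 32μLV/D². Solving for V: V = ΔP·D²/(32μL) = 7.59e+04·(0.265)²/(32·1.07·130) = 1.197 m/s.
Check: Re = ρVD/μ = 1260·1.197·0.265/1.07 = 373.7 < 2300, so the laminar assumption holds.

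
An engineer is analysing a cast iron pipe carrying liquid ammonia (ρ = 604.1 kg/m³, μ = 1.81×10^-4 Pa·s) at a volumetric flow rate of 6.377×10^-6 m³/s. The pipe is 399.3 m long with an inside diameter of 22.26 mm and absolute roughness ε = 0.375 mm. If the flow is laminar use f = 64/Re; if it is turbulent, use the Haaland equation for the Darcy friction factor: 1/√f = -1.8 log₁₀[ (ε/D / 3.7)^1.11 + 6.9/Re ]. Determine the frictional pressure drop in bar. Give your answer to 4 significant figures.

Cross-sectional area A = πD²/4 = π(0.02226)²/4 = 0.0003892 m²; mean velocity V = Q/A = 6.377e-06/0.0003892 = 0.01639 m/s.
Reynolds number Re = ρVD/μ = 604.1 · 0.01639 · 0.02226 / 0.000181 = 1217.
Re < 2300 → laminar flow, so f = 64/Re = 64/1217 = 0.05257 (the turbulent correlation is not needed).
Darcy-Weisbach: ΔP = f(L/D)(ρV²/2) = 0.05257·(399.3/0.02226)·(604.1·0.01639²/2) = 0.05257·1.794e+04·0.0811 = 76.48 Pa.
ΔP = 76.48 Pa = 7.648×10^-4 bar.

ΔP ≈ 7.648×10^-4 bar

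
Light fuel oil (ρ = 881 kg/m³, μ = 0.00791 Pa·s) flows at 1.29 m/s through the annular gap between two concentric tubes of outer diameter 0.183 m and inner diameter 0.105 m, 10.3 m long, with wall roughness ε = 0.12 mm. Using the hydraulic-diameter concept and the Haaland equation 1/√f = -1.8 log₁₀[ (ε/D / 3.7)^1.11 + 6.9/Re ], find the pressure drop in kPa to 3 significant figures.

Hydraulic diameter D_h = 4A/P = D_o - D_i = 0.183 - 0.105 = 0.078 m.
Re = ρVD_h/μ = 881·1.29·0.078/0.00791 = 1.121e+04.
ε/D_h = 0.00012/0.078 = 0.00154; Haaland gives 1/√f = -1.8 log₁₀[0.000177+0.000616] = 5.582, so f = 0.03209.
ΔP = f(L/D_h)(ρV²/2) = 0.03209·10.3/0.078·733 = 3107 Pa.
ΔP = 3.11 kPa.

ΔP ≈ 3.11 kPa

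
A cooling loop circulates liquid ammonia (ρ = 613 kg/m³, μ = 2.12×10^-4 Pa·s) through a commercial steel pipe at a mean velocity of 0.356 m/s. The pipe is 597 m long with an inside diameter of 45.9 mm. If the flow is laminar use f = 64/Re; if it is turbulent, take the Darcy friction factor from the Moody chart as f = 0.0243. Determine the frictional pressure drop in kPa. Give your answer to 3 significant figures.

Reynolds number Re = ρVD/μ = 613 · 0.356 · 0.0459 / 0.000212 = 4.725e+04.
Re > 4000 → turbulent; use the Moody-chart value f = 0.0243.
Darcy-Weisbach: ΔP = f(L/D)(ρV²/2) = 0.0243·(597/0.0459)·(613·0.356²/2) = 0.0243·1.301e+04·38.84 = 1.228e+04 Pa.
ΔP = 1.228e+04 Pa = 12.3 kPa.

ΔP ≈ 12.3 kPa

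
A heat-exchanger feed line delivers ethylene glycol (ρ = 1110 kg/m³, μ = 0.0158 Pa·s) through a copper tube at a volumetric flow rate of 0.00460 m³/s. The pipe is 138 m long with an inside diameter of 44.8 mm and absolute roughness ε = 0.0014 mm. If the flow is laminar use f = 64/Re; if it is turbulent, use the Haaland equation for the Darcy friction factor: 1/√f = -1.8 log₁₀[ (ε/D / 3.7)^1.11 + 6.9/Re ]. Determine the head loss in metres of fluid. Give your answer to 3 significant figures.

h_f ≈ 42.3 m

Cross-sectional area A = πD²/4 = π(0.0448)²/4 = 0.001576 m²; mean velocity V = Q/A = 0.0046/0.001576 = 2.918 m/s.
Reynolds number Re = ρVD/μ = 1110 · 2.918 · 0.0448 / 0.0158 = 9185.
Re > 4000 → turbulent. Relative roughness ε/D = 1.4e-06/0.0448 = 3.13e-05. Haaland: 1/√f = -1.8 log₁₀[(3.13e-05/3.7)^1.11 + 6.9/9185] = -1.8 log₁₀[2.34e-06 + 0.000751] = 5.621, so f = 0.03165.
Darcy-Weisbach: ΔP = f(L/D)(ρV²/2) = 0.03165·(138/0.0448)·(1110·2.918²/2) = 0.03165·3080·4726 = 4.608e+05 Pa.
Head loss h_f = ΔP/(ρg) = 4.608e+05/(1110·9.81) = 42.3 m.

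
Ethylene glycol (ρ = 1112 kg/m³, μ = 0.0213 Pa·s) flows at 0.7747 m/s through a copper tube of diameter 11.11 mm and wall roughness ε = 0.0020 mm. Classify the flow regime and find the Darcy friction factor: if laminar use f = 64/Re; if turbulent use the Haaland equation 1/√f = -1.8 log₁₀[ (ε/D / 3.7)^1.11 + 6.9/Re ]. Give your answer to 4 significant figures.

f ≈ 0.1424

Re = ρVD/μ = 1112·0.7747·0.01111/0.0213 = 449.3.
Re < 2300 → laminar, so f = 64/Re = 0.1424 (roughness is irrelevant in laminar flow).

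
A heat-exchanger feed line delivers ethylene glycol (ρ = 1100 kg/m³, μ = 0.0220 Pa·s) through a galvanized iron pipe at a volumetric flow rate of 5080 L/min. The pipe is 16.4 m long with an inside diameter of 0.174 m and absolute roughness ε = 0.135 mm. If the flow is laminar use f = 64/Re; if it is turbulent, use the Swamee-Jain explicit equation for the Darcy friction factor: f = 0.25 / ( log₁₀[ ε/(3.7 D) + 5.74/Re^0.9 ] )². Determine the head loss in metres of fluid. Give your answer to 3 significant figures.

Q = 5080 L/min = 5080/60000 = 0.08467 m³/s.
Cross-sectional area A = πD²/4 = π(0.174)²/4 = 0.02378 m²; mean velocity V = Q/A = 0.08467/0.02378 = 3.561 m/s.
Reynolds number Re = ρVD/μ = 1100 · 3.561 · 0.174 / 0.022 = 3.098e+04.
Re > 4000 → turbulent. Relative roughness ε/D = 0.000135/0.174 = 0.000776. Swamee-Jain: f = 0.25/(log₁₀[0.000776/3.7 + 5.74/3.098e+04^0.9])² = 0.25/(log₁₀[0.00021 + 0.000521])² = 0.25/(-3.136)² = 0.02542.
Darcy-Weisbach: ΔP = f(L/D)(ρV²/2) = 0.02542·(16.4/0.174)·(1100·3.561²/2) = 0.02542·94.25·6973 = 1.671e+04 Pa.
Head loss h_f = ΔP/(ρg) = 1.671e+04/(1100·9.81) = 1.55 m.

h_f ≈ 1.55 m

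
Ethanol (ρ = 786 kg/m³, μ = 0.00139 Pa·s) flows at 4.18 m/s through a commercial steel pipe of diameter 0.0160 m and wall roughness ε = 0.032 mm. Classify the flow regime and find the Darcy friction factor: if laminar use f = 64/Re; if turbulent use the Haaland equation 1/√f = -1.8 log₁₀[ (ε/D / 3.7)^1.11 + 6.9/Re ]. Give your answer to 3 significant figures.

f ≈ 0.0270

Re = ρVD/μ = 786·4.18·0.016/0.00139 = 3.782e+04.
Re > 4000 → turbulent. ε/D = 3.2e-05/0.016 = 0.002; Haaland: 1/√f = -1.8 log₁₀[0.000236 + 0.000182] = 6.081, so f = 0.02705.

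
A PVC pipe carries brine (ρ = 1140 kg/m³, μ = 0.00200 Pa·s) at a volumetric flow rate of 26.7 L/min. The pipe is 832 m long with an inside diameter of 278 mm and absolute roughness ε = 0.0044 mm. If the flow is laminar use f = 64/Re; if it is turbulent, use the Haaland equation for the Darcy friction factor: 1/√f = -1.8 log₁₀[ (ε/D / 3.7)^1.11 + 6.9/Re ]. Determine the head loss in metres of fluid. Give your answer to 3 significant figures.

Q = 26.7 L/min = 26.7/60000 = 0.000445 m³/s.
Cross-sectional area A = πD²/4 = π(0.278)²/4 = 0.0607 m²; mean velocity V = Q/A = 0.000445/0.0607 = 0.007331 m/s.
Reynolds number Re = ρVD/μ = 1140 · 0.007331 · 0.278 / 0.002 = 1162.
Re < 2300 → laminar flow, so f = 64/Re = 64/1162 = 0.05509 (the turbulent correlation is not needed).
Darcy-Weisbach: ΔP = f(L/D)(ρV²/2) = 0.05509·(832/0.278)·(1140·0.007331²/2) = 0.05509·2993·0.03064 = 5.051 Pa.
Head loss h_f = ΔP/(ρg) = 5.051/(1140·9.81) = 4.52×10^-4 m.

h_f ≈ 4.52×10^-4 m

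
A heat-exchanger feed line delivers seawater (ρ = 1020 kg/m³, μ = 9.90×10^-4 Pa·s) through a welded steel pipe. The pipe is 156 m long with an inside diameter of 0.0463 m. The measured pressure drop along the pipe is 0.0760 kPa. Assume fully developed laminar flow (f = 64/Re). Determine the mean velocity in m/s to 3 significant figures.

V ≈ 0.0330 m/s

For laminar flow, f = 64/Re with Re = ρVD/μ, so Darcy-Weisbach reduces to ΔP = 32μLV/D². Solving for V: V = ΔP·D²/(32μL) = 76·(0.0463)²/(32·0.00099·156) = 0.03297 m/s.
Check: Re = ρVD/μ = 1020·0.03297·0.0463/0.00099 = 1573 < 2300, so the laminar assumption holds.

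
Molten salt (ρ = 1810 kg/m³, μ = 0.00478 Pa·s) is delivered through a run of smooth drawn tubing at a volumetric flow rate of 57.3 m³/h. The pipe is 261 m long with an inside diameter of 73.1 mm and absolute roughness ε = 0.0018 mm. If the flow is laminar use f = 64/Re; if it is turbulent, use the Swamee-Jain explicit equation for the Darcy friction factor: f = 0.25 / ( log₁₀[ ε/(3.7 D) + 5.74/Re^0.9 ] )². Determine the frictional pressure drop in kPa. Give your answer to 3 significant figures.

Q = 57.3 m³/h = 57.3/3600 = 0.01592 m³/s.
Cross-sectional area A = πD²/4 = π(0.0731)²/4 = 0.004197 m²; mean velocity V = Q/A = 0.01592/0.004197 = 3.793 m/s.
Reynolds number Re = ρVD/μ = 1810 · 3.793 · 0.0731 / 0.00478 = 1.05e+05.
Re > 4000 → turbulent. Relative roughness ε/D = 1.8e-06/0.0731 = 2.46e-05. Swamee-Jain: f = 0.25/(log₁₀[2.46e-05/3.7 + 5.74/1.05e+05^0.9])² = 0.25/(log₁₀[6.66e-06 + 0.000174])² = 0.25/(-3.744)² = 0.01784.
Darcy-Weisbach: ΔP = f(L/D)(ρV²/2) = 0.01784·(261/0.0731)·(1810·3.793²/2) = 0.01784·3570·1.302e+04 = 8.29e+05 Pa.
ΔP = 8.29e+05 Pa = 829 kPa.

ΔP ≈ 829 kPa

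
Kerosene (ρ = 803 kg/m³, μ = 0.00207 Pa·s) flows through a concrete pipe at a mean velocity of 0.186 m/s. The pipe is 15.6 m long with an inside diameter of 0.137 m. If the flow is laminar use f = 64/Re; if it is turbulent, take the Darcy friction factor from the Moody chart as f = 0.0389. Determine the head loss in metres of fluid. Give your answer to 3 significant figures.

Reynolds number Re = ρVD/μ = 803 · 0.186 · 0.137 / 0.00207 = 9885.
Re > 4000 → turbulent; use the Moody-chart value f = 0.0389.
Darcy-Weisbach: ΔP = f(L/D)(ρV²/2) = 0.0389·(15.6/0.137)·(803·0.186²/2) = 0.0389·113.9·13.89 = 61.53 Pa.
Head loss h_f = ΔP/(ρg) = 61.53/(803·9.81) = 0.00781 m.

h_f ≈ 0.00781 m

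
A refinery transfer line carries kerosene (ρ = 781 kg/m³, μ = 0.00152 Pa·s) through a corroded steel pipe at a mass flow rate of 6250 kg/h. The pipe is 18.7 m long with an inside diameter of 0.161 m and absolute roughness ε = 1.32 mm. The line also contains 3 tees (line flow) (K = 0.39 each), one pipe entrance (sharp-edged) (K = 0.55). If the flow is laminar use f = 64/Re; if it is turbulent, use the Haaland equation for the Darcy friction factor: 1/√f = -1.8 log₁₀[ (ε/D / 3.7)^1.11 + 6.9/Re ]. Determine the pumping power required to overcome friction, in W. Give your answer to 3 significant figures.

P ≈ 0.0679 W

ṁ = 6250 kg/h = 6250/3600 = 1.736 kg/s.
A = πD²/4 = π(0.161)²/4 = 0.02036 m²; mean velocity V = ṁ/(ρA) = 1.736/(781 · 0.02036) = 0.1092 m/s.
Reynolds number Re = ρVD/μ = 781 · 0.1092 · 0.161 / 0.00152 = 9033.
Re > 4000 → turbulent. Relative roughness ε/D = 0.00132/0.161 = 0.0082. Haaland: 1/√f = -1.8 log₁₀[(0.0082/3.7)^1.11 + 6.9/9033] = -1.8 log₁₀[0.00113 + 0.000764] = 4.9, so f = 0.04165.
Total minor-loss coefficient ΣK = 3·0.39 + 1·0.55 = 1.72.
ΔP = [f·L/D + ΣK]·(ρV²/2) = [0.04165·18.7/0.161 + 1.72]·(781·0.1092²/2) = [4.837 + 1.72]·4.656 = 30.53 Pa.
Q = ṁ/ρ = 1.736/781 = 0.002223 m³/s.
Pumping power P = QΔP = 0.002223·30.53 = 0.06786 W = 0.0679 W.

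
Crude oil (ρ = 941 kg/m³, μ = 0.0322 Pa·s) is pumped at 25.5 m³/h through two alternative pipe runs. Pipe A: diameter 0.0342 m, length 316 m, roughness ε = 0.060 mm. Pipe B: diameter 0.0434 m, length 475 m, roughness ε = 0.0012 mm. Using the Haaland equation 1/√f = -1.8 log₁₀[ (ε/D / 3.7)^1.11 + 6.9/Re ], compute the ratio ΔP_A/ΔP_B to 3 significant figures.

Pipe A: V = Q/A = 0.007083/0.0009186 = 7.711 m/s; Re = 7706; ε/D = 0.00175; Haaland → f = 0.03526; ΔP_A = f(L/D)(ρV²/2) = 9.113e+06 Pa.
Pipe B: V = Q/A = 0.007083/0.001479 = 4.788 m/s; Re = 6073; ε/D = 2.76e-05; Haaland → f = 0.03562; ΔP_B = f(L/D)(ρV²/2) = 4.205e+06 Pa.
ΔP_A/ΔP_B = 9.113e+06/4.205e+06 = 2.17.

ΔP_A/ΔP_B ≈ 2.17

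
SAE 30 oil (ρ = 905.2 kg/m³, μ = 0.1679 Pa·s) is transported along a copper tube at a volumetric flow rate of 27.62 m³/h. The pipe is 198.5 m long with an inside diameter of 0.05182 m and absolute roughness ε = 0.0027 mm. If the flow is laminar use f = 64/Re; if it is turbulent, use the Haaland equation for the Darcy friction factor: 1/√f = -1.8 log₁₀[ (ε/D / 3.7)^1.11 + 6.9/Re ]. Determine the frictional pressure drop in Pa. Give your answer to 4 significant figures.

Q = 27.62 m³/h = 27.62/3600 = 0.007672 m³/s.
Cross-sectional area A = πD²/4 = π(0.05182)²/4 = 0.002109 m²; mean velocity V = Q/A = 0.007672/0.002109 = 3.638 m/s.
Reynolds number Re = ρVD/μ = 905.2 · 3.638 · 0.05182 / 0.168 = 1016.
Re < 2300 → laminar flow, so f = 64/Re = 64/1016 = 0.06297 (the turbulent correlation is not needed).
Darcy-Weisbach: ΔP = f(L/D)(ρV²/2) = 0.06297·(198.5/0.05182)·(905.2·3.638²/2) = 0.06297·3831·5989 = 1.445e+06 Pa.

ΔP ≈ 1445000 Pa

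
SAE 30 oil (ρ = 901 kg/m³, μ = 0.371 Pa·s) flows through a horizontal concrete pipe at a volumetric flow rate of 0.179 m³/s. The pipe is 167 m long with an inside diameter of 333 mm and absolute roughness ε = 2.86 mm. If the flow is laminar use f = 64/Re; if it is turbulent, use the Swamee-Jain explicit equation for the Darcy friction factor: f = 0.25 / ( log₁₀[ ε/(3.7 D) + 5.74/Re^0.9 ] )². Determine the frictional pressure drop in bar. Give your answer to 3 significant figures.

Cross-sectional area A = πD²/4 = π(0.333)²/4 = 0.08709 m²; mean velocity V = Q/A = 0.179/0.08709 = 2.055 m/s.
Reynolds number Re = ρVD/μ = 901 · 2.055 · 0.333 / 0.371 = 1662.
Re < 2300 → laminar flow, so f = 64/Re = 64/1662 = 0.0385 (the turbulent correlation is not needed).
Darcy-Weisbach: ΔP = f(L/D)(ρV²/2) = 0.0385·(167/0.333)·(901·2.055²/2) = 0.0385·501.5·1903 = 3.675e+04 Pa.
ΔP = 3.675e+04 Pa = 0.367 bar.

ΔP ≈ 0.367 bar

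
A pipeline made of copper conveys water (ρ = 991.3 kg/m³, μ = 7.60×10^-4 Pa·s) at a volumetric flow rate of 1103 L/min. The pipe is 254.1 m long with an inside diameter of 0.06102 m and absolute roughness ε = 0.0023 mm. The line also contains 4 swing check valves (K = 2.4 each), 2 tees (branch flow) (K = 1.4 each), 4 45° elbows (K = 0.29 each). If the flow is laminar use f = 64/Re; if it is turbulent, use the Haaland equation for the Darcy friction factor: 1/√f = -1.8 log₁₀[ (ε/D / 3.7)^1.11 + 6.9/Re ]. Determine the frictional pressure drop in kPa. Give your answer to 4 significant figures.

ΔP ≈ 1368 kPa

Q = 1103 L/min = 1103/60000 = 0.01838 m³/s.
Cross-sectional area A = πD²/4 = π(0.06102)²/4 = 0.002924 m²; mean velocity V = Q/A = 0.01838/0.002924 = 6.286 m/s.
Reynolds number Re = ρVD/μ = 991.3 · 6.286 · 0.06102 / 0.00076 = 5.003e+05.
Re > 4000 → turbulent. Relative roughness ε/D = 2.3e-06/0.06102 = 3.77e-05. Haaland: 1/√f = -1.8 log₁₀[(3.77e-05/3.7)^1.11 + 6.9/5.003e+05] = -1.8 log₁₀[2.88e-06 + 1.38e-05] = 8.601, so f = 0.01352.
Total minor-loss coefficient ΣK = 4·2.4 + 2·1.4 + 4·0.29 = 13.6.
ΔP = [f·L/D + ΣK]·(ρV²/2) = [0.01352·254.1/0.06102 + 13.6]·(991.3·6.286²/2) = [56.3 + 13.6]·1.959e+04 = 1.368e+06 Pa.
ΔP = 1.368e+06 Pa = 1368 kPa.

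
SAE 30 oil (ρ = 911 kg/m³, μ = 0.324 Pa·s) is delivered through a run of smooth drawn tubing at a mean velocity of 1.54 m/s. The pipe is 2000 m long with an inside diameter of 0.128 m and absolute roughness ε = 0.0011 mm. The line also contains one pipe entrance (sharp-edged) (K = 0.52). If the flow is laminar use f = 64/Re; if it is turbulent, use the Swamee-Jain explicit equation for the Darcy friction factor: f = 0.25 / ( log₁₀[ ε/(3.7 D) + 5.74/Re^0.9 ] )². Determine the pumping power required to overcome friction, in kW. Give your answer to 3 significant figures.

P ≈ 38.6 kW

Reynolds number Re = ρVD/μ = 911 · 1.54 · 0.128 / 0.324 = 554.2.
Re < 2300 → laminar flow, so f = 64/Re = 64/554.2 = 0.1155 (the turbulent correlation is not needed).
Total minor-loss coefficient ΣK = 1·0.52 = 0.52.
ΔP = [f·L/D + ΣK]·(ρV²/2) = [0.1155·2000/0.128 + 0.52]·(911·1.54²/2) = [1804 + 0.52]·1080 = 1.95e+06 Pa.
Q = V·A = 1.54·0.01287 = 0.01982 m³/s.
Pumping power P = QΔP = 0.01982·1.95e+06 = 38640 W = 38.6 kW.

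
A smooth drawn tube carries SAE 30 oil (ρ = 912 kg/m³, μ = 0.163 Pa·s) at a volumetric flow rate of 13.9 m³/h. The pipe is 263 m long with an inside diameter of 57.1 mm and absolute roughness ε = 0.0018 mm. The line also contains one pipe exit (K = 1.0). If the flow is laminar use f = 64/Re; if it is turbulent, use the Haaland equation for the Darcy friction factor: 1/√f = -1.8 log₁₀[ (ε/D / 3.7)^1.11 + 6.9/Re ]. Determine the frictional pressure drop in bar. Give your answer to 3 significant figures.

Q = 13.9 m³/h = 13.9/3600 = 0.003861 m³/s.
Cross-sectional area A = πD²/4 = π(0.0571)²/4 = 0.002561 m²; mean velocity V = Q/A = 0.003861/0.002561 = 1.508 m/s.
Reynolds number Re = ρVD/μ = 912 · 1.508 · 0.0571 / 0.163 = 481.7.
Re < 2300 → laminar flow, so f = 64/Re = 64/481.7 = 0.1329 (the turbulent correlation is not needed).
Total minor-loss coefficient ΣK = 1·1 = 1.
ΔP = [f·L/D + ΣK]·(ρV²/2) = [0.1329·263/0.0571 + 1]·(912·1.508²/2) = [611.9 + 1]·1037 = 6.354e+05 Pa.
ΔP = 6.354e+05 Pa = 6.35 bar.

ΔP ≈ 6.35 bar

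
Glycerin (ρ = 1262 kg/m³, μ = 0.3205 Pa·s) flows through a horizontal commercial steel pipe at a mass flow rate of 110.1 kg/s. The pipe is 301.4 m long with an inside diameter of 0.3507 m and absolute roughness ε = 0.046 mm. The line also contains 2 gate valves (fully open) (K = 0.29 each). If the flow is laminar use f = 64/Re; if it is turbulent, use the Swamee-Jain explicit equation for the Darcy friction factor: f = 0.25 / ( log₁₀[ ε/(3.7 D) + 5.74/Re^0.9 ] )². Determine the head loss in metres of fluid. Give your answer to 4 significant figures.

A = πD²/4 = π(0.3507)²/4 = 0.0966 m²; mean velocity V = ṁ/(ρA) = 110.1/(1262 · 0.0966) = 0.9032 m/s.
Reynolds number Re = ρVD/μ = 1262 · 0.9032 · 0.3507 / 0.321 = 1247.
Re < 2300 → laminar flow, so f = 64/Re = 64/1247 = 0.05132 (the turbulent correlation is not needed).
Total minor-loss coefficient ΣK = 2·0.29 = 0.58.
ΔP = [f·L/D + ΣK]·(ρV²/2) = [0.05132·301.4/0.3507 + 0.58]·(1262·0.9032²/2) = [44.1 + 0.58]·514.7 = 2.3e+04 Pa.
Head loss h_f = ΔP/(ρg) = 2.3e+04/(1262·9.81) = 1.858 m.

h_f ≈ 1.858 m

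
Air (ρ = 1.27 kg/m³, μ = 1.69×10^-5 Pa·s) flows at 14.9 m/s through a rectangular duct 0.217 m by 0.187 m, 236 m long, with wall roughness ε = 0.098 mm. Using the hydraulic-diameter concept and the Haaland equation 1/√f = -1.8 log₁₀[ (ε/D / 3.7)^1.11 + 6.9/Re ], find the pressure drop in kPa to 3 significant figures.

Hydraulic diameter D_h = 4A/P = 4·(0.217·0.187)/(2·(0.217+0.187)) = 0.1623/0.808 = 0.2009 m.
Re = ρVD_h/μ = 1.27·14.9·0.2009/1.69e-05 = 2.249e+05.
ε/D_h = 9.8e-05/0.2009 = 0.000488; Haaland gives 1/√f = -1.8 log₁₀[4.93e-05+3.07e-05] = 7.374, so f = 0.01839.
ΔP = f(L/D_h)(ρV²/2) = 0.01839·236/0.2009·141 = 3046 Pa.
ΔP = 3.05 kPa.

ΔP ≈ 3.05 kPa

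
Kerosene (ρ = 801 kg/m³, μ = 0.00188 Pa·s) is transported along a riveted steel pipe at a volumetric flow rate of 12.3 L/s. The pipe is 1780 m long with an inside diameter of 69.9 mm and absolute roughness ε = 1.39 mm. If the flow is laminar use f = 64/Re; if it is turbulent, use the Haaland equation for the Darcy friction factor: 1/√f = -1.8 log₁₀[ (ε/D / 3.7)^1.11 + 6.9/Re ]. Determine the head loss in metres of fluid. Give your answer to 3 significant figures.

h_f ≈ 654 m

Q = 12.3 L/s = 12.3/1000 = 0.0123 m³/s.
Cross-sectional area A = πD²/4 = π(0.0699)²/4 = 0.003837 m²; mean velocity V = Q/A = 0.0123/0.003837 = 3.205 m/s.
Reynolds number Re = ρVD/μ = 801 · 3.205 · 0.0699 / 0.00188 = 9.546e+04.
Re > 4000 → turbulent. Relative roughness ε/D = 0.00139/0.0699 = 0.0199. Haaland: 1/√f = -1.8 log₁₀[(0.0199/3.7)^1.11 + 6.9/9.546e+04] = -1.8 log₁₀[0.00302 + 7.23e-05] = 4.516, so f = 0.04903.
Darcy-Weisbach: ΔP = f(L/D)(ρV²/2) = 0.04903·(1780/0.0699)·(801·3.205²/2) = 0.04903·2.546e+04·4115 = 5.137e+06 Pa.
Head loss h_f = ΔP/(ρg) = 5.137e+06/(801·9.81) = 654 m.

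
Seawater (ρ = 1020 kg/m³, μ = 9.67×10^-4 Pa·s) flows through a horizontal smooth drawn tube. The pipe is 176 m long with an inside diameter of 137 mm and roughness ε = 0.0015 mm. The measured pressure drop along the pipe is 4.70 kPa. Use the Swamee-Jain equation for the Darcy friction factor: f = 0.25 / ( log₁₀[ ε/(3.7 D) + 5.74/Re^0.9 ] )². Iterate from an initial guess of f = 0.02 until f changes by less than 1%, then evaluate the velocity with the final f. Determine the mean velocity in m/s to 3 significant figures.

Rearranging Darcy-Weisbach: V = √(2·ΔP·D/(f·L·ρ)). With ε/D = 1.5e-06/0.137 = 1.09e-05, iterate starting from f = 0.02:
  f = 0.02 → V = √(2·4700·0.137/(0.02·176·1020)) = 0.5989 m/s; Re = ρVD/μ = 8.655e+04; f → 0.01848
  f = 0.01848 → V = 0.6231 m/s; Re = 9.004e+04; f → 0.01832
Converged (Δf/f < 1%). With the final f = 0.01832: V = √(2·4700·0.137/(0.01832·176·1020)) = 0.6257 m/s.

V ≈ 0.626 m/s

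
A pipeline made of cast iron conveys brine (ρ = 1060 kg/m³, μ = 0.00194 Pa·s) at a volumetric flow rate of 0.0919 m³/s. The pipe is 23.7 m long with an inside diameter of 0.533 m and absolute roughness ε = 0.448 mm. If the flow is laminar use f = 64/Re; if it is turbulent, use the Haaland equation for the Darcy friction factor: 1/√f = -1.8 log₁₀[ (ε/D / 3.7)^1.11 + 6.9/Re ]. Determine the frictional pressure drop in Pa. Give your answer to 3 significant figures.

ΔP ≈ 84.1 Pa

Cross-sectional area A = πD²/4 = π(0.533)²/4 = 0.2231 m²; mean velocity V = Q/A = 0.0919/0.2231 = 0.4119 m/s.
Reynolds number Re = ρVD/μ = 1060 · 0.4119 · 0.533 / 0.00194 = 1.2e+05.
Re > 4000 → turbulent. Relative roughness ε/D = 0.000448/0.533 = 0.000841. Haaland: 1/√f = -1.8 log₁₀[(0.000841/3.7)^1.11 + 6.9/1.2e+05] = -1.8 log₁₀[9.03e-05 + 5.75e-05] = 6.895, so f = 0.02104.
Darcy-Weisbach: ΔP = f(L/D)(ρV²/2) = 0.02104·(23.7/0.533)·(1060·0.4119²/2) = 0.02104·44.47·89.91 = 84.1 Pa.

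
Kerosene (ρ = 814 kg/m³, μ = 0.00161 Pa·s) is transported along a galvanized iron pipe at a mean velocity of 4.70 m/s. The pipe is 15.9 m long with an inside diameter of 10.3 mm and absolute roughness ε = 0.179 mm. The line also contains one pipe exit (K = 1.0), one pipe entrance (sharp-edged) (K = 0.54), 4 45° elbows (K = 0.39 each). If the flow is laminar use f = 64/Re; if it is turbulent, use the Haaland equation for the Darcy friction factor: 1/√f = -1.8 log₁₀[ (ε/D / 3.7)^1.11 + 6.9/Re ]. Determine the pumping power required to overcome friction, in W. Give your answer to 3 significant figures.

P ≈ 271 W

Reynolds number Re = ρVD/μ = 814 · 4.7 · 0.0103 / 0.00161 = 2.448e+04.
Re > 4000 → turbulent. Relative roughness ε/D = 0.000179/0.0103 = 0.0174. Haaland: 1/√f = -1.8 log₁₀[(0.0174/3.7)^1.11 + 6.9/2.448e+04] = -1.8 log₁₀[0.0026 + 0.000282] = 4.571, so f = 0.04785.
Total minor-loss coefficient ΣK = 1·1 + 1·0.54 + 4·0.39 = 3.1.
ΔP = [f·L/D + ΣK]·(ρV²/2) = [0.04785·15.9/0.0103 + 3.1]·(814·4.7²/2) = [73.87 + 3.1]·8991 = 6.92e+05 Pa.
Q = V·A = 4.7·8.332e-05 = 0.0003916 m³/s.
Pumping power P = QΔP = 0.0003916·6.92e+05 = 271.0 W = 271 W.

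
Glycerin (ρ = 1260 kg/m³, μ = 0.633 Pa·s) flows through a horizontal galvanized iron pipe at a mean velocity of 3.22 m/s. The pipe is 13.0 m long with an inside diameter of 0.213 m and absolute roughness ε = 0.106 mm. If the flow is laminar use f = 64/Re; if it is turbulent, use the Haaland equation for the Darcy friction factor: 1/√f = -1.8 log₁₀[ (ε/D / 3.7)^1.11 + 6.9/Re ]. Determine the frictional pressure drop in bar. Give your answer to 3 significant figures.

ΔP ≈ 0.187 bar

Reynolds number Re = ρVD/μ = 1260 · 3.22 · 0.213 / 0.633 = 1365.
Re < 2300 → laminar flow, so f = 64/Re = 64/1365 = 0.04688 (the turbulent correlation is not needed).
Darcy-Weisbach: ΔP = f(L/D)(ρV²/2) = 0.04688·(13/0.213)·(1260·3.22²/2) = 0.04688·61.03·6532 = 1.869e+04 Pa.
ΔP = 1.869e+04 Pa = 0.187 bar.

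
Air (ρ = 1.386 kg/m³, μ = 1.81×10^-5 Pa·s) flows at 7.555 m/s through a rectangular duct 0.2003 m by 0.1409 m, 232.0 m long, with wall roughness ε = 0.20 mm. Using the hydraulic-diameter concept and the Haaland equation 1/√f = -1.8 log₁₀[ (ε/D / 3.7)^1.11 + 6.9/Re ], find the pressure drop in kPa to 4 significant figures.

ΔP ≈ 1.262 kPa

Hydraulic diameter D_h = 4A/P = 4·(0.2003·0.1409)/(2·(0.2003+0.1409)) = 0.1129/0.6824 = 0.1654 m.
Re = ρVD_h/μ = 1.386·7.555·0.1654/1.81e-05 = 9.57e+04.
ε/D_h = 0.0002/0.1654 = 0.00121; Haaland gives 1/√f = -1.8 log₁₀[0.000135+7.21e-05] = 6.63, so f = 0.02275.
ΔP = f(L/D_h)(ρV²/2) = 0.02275·232/0.1654·39.56 = 1262 Pa.
ΔP = 1.262 kPa.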